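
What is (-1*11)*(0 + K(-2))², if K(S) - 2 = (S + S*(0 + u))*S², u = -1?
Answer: -44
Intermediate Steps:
K(S) = 2 (K(S) = 2 + (S + S*(0 - 1))*S² = 2 + (S + S*(-1))*S² = 2 + (S - S)*S² = 2 + 0*S² = 2 + 0 = 2)
(-1*11)*(0 + K(-2))² = (-1*11)*(0 + 2)² = -11*2² = -11*4 = -44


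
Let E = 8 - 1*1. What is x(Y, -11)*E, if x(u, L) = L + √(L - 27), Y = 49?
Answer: -77 + 7*I*√38 ≈ -77.0 + 43.151*I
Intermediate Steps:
E = 7 (E = 8 - 1 = 7)
x(u, L) = L + √(-27 + L)
x(Y, -11)*E = (-11 + √(-27 - 11))*7 = (-11 + √(-38))*7 = (-11 + I*√38)*7 = -77 + 7*I*√38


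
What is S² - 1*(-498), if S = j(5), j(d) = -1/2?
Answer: 1993/4 ≈ 498.25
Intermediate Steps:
j(d) = -½ (j(d) = -1*½ = -½)
S = -½ ≈ -0.50000
S² - 1*(-498) = (-½)² - 1*(-498) = ¼ + 498 = 1993/4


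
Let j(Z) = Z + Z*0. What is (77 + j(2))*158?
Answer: 12482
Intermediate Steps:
j(Z) = Z (j(Z) = Z + 0 = Z)
(77 + j(2))*158 = (77 + 2)*158 = 79*158 = 12482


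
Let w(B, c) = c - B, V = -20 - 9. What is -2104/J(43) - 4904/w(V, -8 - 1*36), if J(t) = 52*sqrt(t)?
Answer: 4904/15 - 526*sqrt(43)/559 ≈ 320.76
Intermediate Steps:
V = -29
-2104/J(43) - 4904/w(V, -8 - 1*36) = -2104*sqrt(43)/2236 - 4904/((-8 - 1*36) - 1*(-29)) = -526*sqrt(43)/559 - 4904/((-8 - 36) + 29) = -526*sqrt(43)/559 - 4904/(-44 + 29) = -526*sqrt(43)/559 - 4904/(-15) = -526*sqrt(43)/559 - 4904*(-1/15) = -526*sqrt(43)/559 + 4904/15 = 4904/15 - 526*sqrt(43)/559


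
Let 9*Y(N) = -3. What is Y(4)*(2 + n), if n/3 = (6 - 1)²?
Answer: -77/3 ≈ -25.667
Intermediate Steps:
n = 75 (n = 3*(6 - 1)² = 3*5² = 3*25 = 75)
Y(N) = -⅓ (Y(N) = (⅑)*(-3) = -⅓)
Y(4)*(2 + n) = -(2 + 75)/3 = -⅓*77 = -77/3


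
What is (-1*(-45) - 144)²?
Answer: 9801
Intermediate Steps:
(-1*(-45) - 144)² = (45 - 144)² = (-99)² = 9801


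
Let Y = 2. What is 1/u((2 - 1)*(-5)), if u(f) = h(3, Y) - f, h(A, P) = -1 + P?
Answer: ⅙ ≈ 0.16667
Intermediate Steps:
u(f) = 1 - f (u(f) = (-1 + 2) - f = 1 - f)
1/u((2 - 1)*(-5)) = 1/(1 - (2 - 1)*(-5)) = 1/(1 - (-5)) = 1/(1 - 1*(-5)) = 1/(1 + 5) = 1/6 = ⅙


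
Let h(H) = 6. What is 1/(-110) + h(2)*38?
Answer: 25079/110 ≈ 227.99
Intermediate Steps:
1/(-110) + h(2)*38 = 1/(-110) + 6*38 = -1/110 + 228 = 25079/110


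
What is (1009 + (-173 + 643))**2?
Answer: 2187441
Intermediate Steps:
(1009 + (-173 + 643))**2 = (1009 + 470)**2 = 1479**2 = 2187441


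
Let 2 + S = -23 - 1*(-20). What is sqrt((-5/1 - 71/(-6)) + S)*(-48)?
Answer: -8*sqrt(66) ≈ -64.992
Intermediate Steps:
S = -5 (S = -2 + (-23 - 1*(-20)) = -2 + (-23 + 20) = -2 - 3 = -5)
sqrt((-5/1 - 71/(-6)) + S)*(-48) = sqrt((-5/1 - 71/(-6)) - 5)*(-48) = sqrt((-5*1 - 71*(-1/6)) - 5)*(-48) = sqrt((-5 + 71/6) - 5)*(-48) = sqrt(41/6 - 5)*(-48) = sqrt(11/6)*(-48) = (sqrt(66)/6)*(-48) = -8*sqrt(66)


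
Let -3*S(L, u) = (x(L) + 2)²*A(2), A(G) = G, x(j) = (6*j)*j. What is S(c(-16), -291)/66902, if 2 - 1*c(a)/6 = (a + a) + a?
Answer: -291602160004/100353 ≈ -2.9058e+6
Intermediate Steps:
x(j) = 6*j²
c(a) = 12 - 18*a (c(a) = 12 - 6*((a + a) + a) = 12 - 6*(2*a + a) = 12 - 18*a)
S(L, u) = -2*(2 + 6*L²)²/3 (S(L, u) = -(6*L² + 2)²*2/3 = -(2 + 6*L²)²*2/3 = -2*(2 + 6*L²)²/3)
S(c(-16), -291)/66902 = -8*(1 + 3*(12 - 18*(-16))²)²/3/66902 = -8*(1 + 3*(12 + 288)²)²/3*(1/66902) = -8*(1 + 3*300²)²/3*(1/66902) = -8*(1 + 3*90000)²/3*(1/66902) = -8*(1 + 270000)²/3*(1/66902) = -8/3*270001²*(1/66902) = -8/3*72900540001*(1/66902) = -583204320008/3*1/66902 = -291602160004/100353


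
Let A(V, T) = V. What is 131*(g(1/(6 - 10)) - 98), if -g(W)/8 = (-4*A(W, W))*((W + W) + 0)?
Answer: -12314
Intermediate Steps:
g(W) = 64*W**2 (g(W) = -8*(-4*W)*((W + W) + 0) = -8*(-4*W)*(2*W + 0) = -8*(-4*W)*2*W = -(-64)*W**2 = 64*W**2)
131*(g(1/(6 - 10)) - 98) = 131*(64*(1/(6 - 10))**2 - 98) = 131*(64*(1/(-4))**2 - 98) = 131*(64*(-1/4)**2 - 98) = 131*(64*(1/16) - 98) = 131*(4 - 98) = 131*(-94) = -12314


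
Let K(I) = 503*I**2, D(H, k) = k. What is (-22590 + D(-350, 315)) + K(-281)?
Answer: 39695108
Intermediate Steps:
(-22590 + D(-350, 315)) + K(-281) = (-22590 + 315) + 503*(-281)**2 = -22275 + 503*78961 = -22275 + 39717383 = 39695108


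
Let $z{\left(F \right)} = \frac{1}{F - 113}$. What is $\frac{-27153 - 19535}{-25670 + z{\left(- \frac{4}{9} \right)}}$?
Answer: $\frac{47668448}{26209079} \approx 1.8188$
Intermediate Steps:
$z{\left(F \right)} = \frac{1}{-113 + F}$
$\frac{-27153 - 19535}{-25670 + z{\left(- \frac{4}{9} \right)}} = \frac{-27153 - 19535}{-25670 + \frac{1}{-113 - \frac{4}{9}}} = - \frac{46688}{-25670 + \frac{1}{-113 - \frac{4}{9}}} = - \frac{46688}{-25670 + \frac{1}{- \frac{1021}{9}}} = - \frac{46688}{-25670 - \frac{9}{1021}} = - \frac{46688}{- \frac{26209079}{1021}} = \left(-46688\right) \left(- \frac{1021}{26209079}\right) = \frac{47668448}{26209079}$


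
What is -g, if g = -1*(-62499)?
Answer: -62499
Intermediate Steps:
g = 62499
-g = -1*62499 = -62499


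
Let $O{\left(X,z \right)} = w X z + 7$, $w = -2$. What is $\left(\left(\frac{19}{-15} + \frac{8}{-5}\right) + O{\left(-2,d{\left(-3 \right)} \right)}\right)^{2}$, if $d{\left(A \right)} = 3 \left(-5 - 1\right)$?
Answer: $\frac{1036324}{225} \approx 4605.9$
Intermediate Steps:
$d{\left(A \right)} = -18$ ($d{\left(A \right)} = 3 \left(-6\right) = -18$)
$O{\left(X,z \right)} = 7 - 2 X z$ ($O{\left(X,z \right)} = - 2 X z + 7 = 7 - 2 X z$)
$\left(\left(\frac{19}{-15} + \frac{8}{-5}\right) + O{\left(-2,d{\left(-3 \right)} \right)}\right)^{2} = \left(\left(\frac{19}{-15} + \frac{8}{-5}\right) + \left(7 - \left(-4\right) \left(-18\right)\right)\right)^{2} = \left(\left(19 \left(- \frac{1}{15}\right) + 8 \left(- \frac{1}{5}\right)\right) + \left(7 - 72\right)\right)^{2} = \left(\left(- \frac{19}{15} - \frac{8}{5}\right) - 65\right)^{2} = \left(- \frac{43}{15} - 65\right)^{2} = \left(- \frac{1018}{15}\right)^{2} = \frac{1036324}{225}$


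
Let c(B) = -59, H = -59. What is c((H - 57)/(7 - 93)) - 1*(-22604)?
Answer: 22545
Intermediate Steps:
c((H - 57)/(7 - 93)) - 1*(-22604) = -59 - 1*(-22604) = -59 + 22604 = 22545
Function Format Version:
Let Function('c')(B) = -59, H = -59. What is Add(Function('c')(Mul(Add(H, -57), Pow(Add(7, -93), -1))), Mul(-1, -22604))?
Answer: 22545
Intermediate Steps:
Add(Function('c')(Mul(Add(H, -57), Pow(Add(7, -93), -1))), Mul(-1, -22604)) = Add(-59, Mul(-1, -22604)) = Add(-59, 22604) = 22545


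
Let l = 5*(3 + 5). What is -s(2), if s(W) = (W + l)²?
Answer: -1764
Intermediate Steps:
l = 40 (l = 5*8 = 40)
s(W) = (40 + W)² (s(W) = (W + 40)² = (40 + W)²)
-s(2) = -(40 + 2)² = -1*42² = -1*1764 = -1764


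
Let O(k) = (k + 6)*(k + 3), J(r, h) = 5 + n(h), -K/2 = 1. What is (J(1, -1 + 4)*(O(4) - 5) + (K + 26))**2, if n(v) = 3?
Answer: 295936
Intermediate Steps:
K = -2 (K = -2*1 = -2)
J(r, h) = 8 (J(r, h) = 5 + 3 = 8)
O(k) = (3 + k)*(6 + k) (O(k) = (6 + k)*(3 + k) = (3 + k)*(6 + k))
(J(1, -1 + 4)*(O(4) - 5) + (K + 26))**2 = (8*((18 + 4**2 + 9*4) - 5) + (-2 + 26))**2 = (8*((18 + 16 + 36) - 5) + 24)**2 = (8*(70 - 5) + 24)**2 = (8*65 + 24)**2 = (520 + 24)**2 = 544**2 = 295936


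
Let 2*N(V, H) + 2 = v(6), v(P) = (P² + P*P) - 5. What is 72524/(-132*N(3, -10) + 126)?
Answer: -18131/1041 ≈ -17.417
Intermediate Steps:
v(P) = -5 + 2*P² (v(P) = (P² + P²) - 5 = 2*P² - 5 = -5 + 2*P²)
N(V, H) = 65/2 (N(V, H) = -1 + (-5 + 2*6²)/2 = -1 + (-5 + 2*36)/2 = -1 + (-5 + 72)/2 = -1 + (½)*67 = -1 + 67/2 = 65/2)
72524/(-132*N(3, -10) + 126) = 72524/(-132*65/2 + 126) = 72524/(-4290 + 126) = 72524/(-4164) = 72524*(-1/4164) = -18131/1041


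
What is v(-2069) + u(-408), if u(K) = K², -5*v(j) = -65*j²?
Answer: 55816357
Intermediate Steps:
v(j) = 13*j² (v(j) = -(-13)*j² = 13*j²)
v(-2069) + u(-408) = 13*(-2069)² + (-408)² = 13*4280761 + 166464 = 55649893 + 166464 = 55816357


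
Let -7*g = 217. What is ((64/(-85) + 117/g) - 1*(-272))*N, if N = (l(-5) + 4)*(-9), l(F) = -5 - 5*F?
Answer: -152234856/2635 ≈ -57774.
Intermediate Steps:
g = -31 (g = -⅐*217 = -31)
N = -216 (N = ((-5 - 5*(-5)) + 4)*(-9) = ((-5 + 25) + 4)*(-9) = (20 + 4)*(-9) = 24*(-9) = -216)
((64/(-85) + 117/g) - 1*(-272))*N = ((64/(-85) + 117/(-31)) - 1*(-272))*(-216) = ((64*(-1/85) + 117*(-1/31)) + 272)*(-216) = ((-64/85 - 117/31) + 272)*(-216) = (-11929/2635 + 272)*(-216) = (704791/2635)*(-216) = -152234856/2635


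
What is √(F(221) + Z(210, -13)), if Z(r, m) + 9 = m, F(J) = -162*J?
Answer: 4*I*√2239 ≈ 189.27*I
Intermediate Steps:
Z(r, m) = -9 + m
√(F(221) + Z(210, -13)) = √(-162*221 + (-9 - 13)) = √(-35802 - 22) = √(-35824) = 4*I*√2239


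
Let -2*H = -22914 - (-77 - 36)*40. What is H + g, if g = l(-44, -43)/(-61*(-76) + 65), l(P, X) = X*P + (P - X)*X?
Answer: 14412344/1567 ≈ 9197.4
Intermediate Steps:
l(P, X) = P*X + X*(P - X)
H = 9197 (H = -(-22914 - (-77 - 36)*40)/2 = -(-22914 - (-113)*40)/2 = -(-22914 - 1*(-4520))/2 = -(-22914 + 4520)/2 = -1/2*(-18394) = 9197)
g = 645/1567 (g = (-43*(-1*(-43) + 2*(-44)))/(-61*(-76) + 65) = (-43*(43 - 88))/(4636 + 65) = -43*(-45)/4701 = 1935*(1/4701) = 645/1567 ≈ 0.41161)
H + g = 9197 + 645/1567 = 14412344/1567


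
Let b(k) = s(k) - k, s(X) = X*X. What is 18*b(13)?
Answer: 2808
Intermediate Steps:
s(X) = X²
b(k) = k² - k
18*b(13) = 18*(13*(-1 + 13)) = 18*(13*12) = 18*156 = 2808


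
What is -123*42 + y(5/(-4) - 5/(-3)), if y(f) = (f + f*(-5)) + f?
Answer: -20669/4 ≈ -5167.3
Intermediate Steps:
y(f) = -3*f (y(f) = (f - 5*f) + f = -4*f + f = -3*f)
-123*42 + y(5/(-4) - 5/(-3)) = -123*42 - 3*(5/(-4) - 5/(-3)) = -5166 - 3*(5*(-¼) - 5*(-⅓)) = -5166 - 3*(-5/4 + 5/3) = -5166 - 3*5/12 = -5166 - 5/4 = -20669/4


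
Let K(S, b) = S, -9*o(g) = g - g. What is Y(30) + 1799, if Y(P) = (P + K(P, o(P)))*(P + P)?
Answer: 5399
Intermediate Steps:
o(g) = 0 (o(g) = -(g - g)/9 = -1/9*0 = 0)
Y(P) = 4*P**2 (Y(P) = (P + P)*(P + P) = (2*P)*(2*P) = 4*P**2)
Y(30) + 1799 = 4*30**2 + 1799 = 4*900 + 1799 = 3600 + 1799 = 5399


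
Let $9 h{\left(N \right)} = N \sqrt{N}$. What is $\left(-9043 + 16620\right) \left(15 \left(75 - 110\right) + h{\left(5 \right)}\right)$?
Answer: $-3977925 + \frac{37885 \sqrt{5}}{9} \approx -3.9685 \cdot 10^{6}$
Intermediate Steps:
$h{\left(N \right)} = \frac{N^{\frac{3}{2}}}{9}$ ($h{\left(N \right)} = \frac{N \sqrt{N}}{9} = \frac{N^{\frac{3}{2}}}{9}$)
$\left(-9043 + 16620\right) \left(15 \left(75 - 110\right) + h{\left(5 \right)}\right) = \left(-9043 + 16620\right) \left(15 \left(75 - 110\right) + \frac{5^{\frac{3}{2}}}{9}\right) = 7577 \left(15 \left(-35\right) + \frac{5 \sqrt{5}}{9}\right) = 7577 \left(-525 + \frac{5 \sqrt{5}}{9}\right) = -3977925 + \frac{37885 \sqrt{5}}{9}$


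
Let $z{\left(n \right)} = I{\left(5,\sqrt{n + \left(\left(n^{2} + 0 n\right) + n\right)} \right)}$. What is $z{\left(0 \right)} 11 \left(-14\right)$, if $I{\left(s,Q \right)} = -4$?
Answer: $616$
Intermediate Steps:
$z{\left(n \right)} = -4$
$z{\left(0 \right)} 11 \left(-14\right) = \left(-4\right) 11 \left(-14\right) = \left(-44\right) \left(-14\right) = 616$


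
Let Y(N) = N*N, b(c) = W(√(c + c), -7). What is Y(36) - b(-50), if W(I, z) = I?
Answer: 1296 - 10*I ≈ 1296.0 - 10.0*I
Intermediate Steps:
b(c) = √2*√c (b(c) = √(c + c) = √(2*c) = √2*√c)
Y(N) = N²
Y(36) - b(-50) = 36² - √2*√(-50) = 1296 - √2*5*I*√2 = 1296 - 10*I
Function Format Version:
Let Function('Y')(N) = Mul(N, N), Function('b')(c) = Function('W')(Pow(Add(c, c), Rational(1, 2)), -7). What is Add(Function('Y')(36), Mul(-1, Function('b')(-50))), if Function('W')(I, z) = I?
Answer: Add(1296, Mul(-10, I)) ≈ Add(1296.0, Mul(-10.000, I))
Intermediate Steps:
Function('b')(c) = Mul(Pow(2, Rational(1, 2)), Pow(c, Rational(1, 2))) (Function('b')(c) = Pow(Add(c, c), Rational(1, 2)) = Pow(Mul(2, c), Rational(1, 2)) = Mul(Pow(2, Rational(1, 2)), Pow(c, Rational(1, 2))))
Function('Y')(N) = Pow(N, 2)
Add(Function('Y')(36), Mul(-1, Function('b')(-50))) = Add(Pow(36, 2), Mul(-1, Mul(Pow(2, Rational(1, 2)), Pow(-50, Rational(1, 2))))) = Add(1296, Mul(-1, Mul(Pow(2, Rational(1, 2)), Mul(5, I, Pow(2, Rational(1, 2)))))) = Add(1296, Mul(-1, Mul(10, I))) = Add(1296, Mul(-10, I))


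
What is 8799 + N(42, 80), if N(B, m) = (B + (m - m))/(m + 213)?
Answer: 2578149/293 ≈ 8799.1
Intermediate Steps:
N(B, m) = B/(213 + m) (N(B, m) = (B + 0)/(213 + m) = B/(213 + m))
8799 + N(42, 80) = 8799 + 42/(213 + 80) = 8799 + 42/293 = 2578149/293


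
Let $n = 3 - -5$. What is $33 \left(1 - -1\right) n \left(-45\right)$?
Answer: $-23760$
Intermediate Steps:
$n = 8$ ($n = 3 + 5 = 8$)
$33 \left(1 - -1\right) n \left(-45\right) = 33 \left(1 - -1\right) 8 \left(-45\right) = 33 \left(1 + \left(-3 + 4\right)\right) 8 \left(-45\right) = 33 \left(1 + 1\right) 8 \left(-45\right) = 33 \cdot 2 \cdot 8 \left(-45\right) = 33 \cdot 16 \left(-45\right) = 528 \left(-45\right) = -23760$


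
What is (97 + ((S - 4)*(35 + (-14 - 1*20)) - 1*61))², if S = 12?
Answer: 1936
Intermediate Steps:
(97 + ((S - 4)*(35 + (-14 - 1*20)) - 1*61))² = (97 + ((12 - 4)*(35 + (-14 - 1*20)) - 1*61))² = (97 + (8*(35 + (-14 - 20)) - 61))² = (97 + (8*(35 - 34) - 61))² = (97 + (8*1 - 61))² = (97 + (8 - 61))² = (97 - 53)² = 44² = 1936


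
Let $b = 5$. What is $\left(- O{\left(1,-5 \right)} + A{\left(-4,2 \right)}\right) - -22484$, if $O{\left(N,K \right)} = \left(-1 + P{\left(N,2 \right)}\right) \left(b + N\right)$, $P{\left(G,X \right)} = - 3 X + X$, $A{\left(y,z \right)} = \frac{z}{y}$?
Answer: $\frac{45027}{2} \approx 22514.0$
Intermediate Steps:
$P{\left(G,X \right)} = - 2 X$
$O{\left(N,K \right)} = -25 - 5 N$ ($O{\left(N,K \right)} = \left(-1 - 4\right) \left(5 + N\right) = - 5 \left(5 + N\right) = -25 - 5 N$)
$\left(- O{\left(1,-5 \right)} + A{\left(-4,2 \right)}\right) - -22484 = \left(- (-25 - 5) + \frac{2}{-4}\right) - -22484 = \left(- (-25 - 5) + 2 \left(- \frac{1}{4}\right)\right) + 22484 = \left(\left(-1\right) \left(-30\right) - \frac{1}{2}\right) + 22484 = \left(30 - \frac{1}{2}\right) + 22484 = \frac{59}{2} + 22484 = \frac{45027}{2}$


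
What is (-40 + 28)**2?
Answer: 144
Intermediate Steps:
(-40 + 28)**2 = (-12)**2 = 144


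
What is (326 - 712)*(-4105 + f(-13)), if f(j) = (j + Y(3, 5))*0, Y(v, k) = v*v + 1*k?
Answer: 1584530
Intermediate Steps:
Y(v, k) = k + v**2 (Y(v, k) = v**2 + k = k + v**2)
f(j) = 0 (f(j) = (j + (5 + 3**2))*0 = (j + (5 + 9))*0 = (j + 14)*0 = (14 + j)*0 = 0)
(326 - 712)*(-4105 + f(-13)) = (326 - 712)*(-4105 + 0) = -386*(-4105) = 1584530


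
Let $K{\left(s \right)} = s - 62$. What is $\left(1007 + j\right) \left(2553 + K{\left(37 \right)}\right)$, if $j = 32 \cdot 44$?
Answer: $6105120$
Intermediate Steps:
$j = 1408$
$K{\left(s \right)} = -62 + s$
$\left(1007 + j\right) \left(2553 + K{\left(37 \right)}\right) = \left(1007 + 1408\right) \left(2553 + \left(-62 + 37\right)\right) = 2415 \left(2553 - 25\right) = 2415 \cdot 2528 = 6105120$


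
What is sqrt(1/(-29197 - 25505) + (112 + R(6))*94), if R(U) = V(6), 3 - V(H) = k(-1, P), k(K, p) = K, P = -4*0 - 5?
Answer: sqrt(3625348349346)/18234 ≈ 104.42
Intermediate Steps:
P = -5 (P = 0 - 5 = -5)
V(H) = 4 (V(H) = 3 - 1*(-1) = 3 + 1 = 4)
R(U) = 4
sqrt(1/(-29197 - 25505) + (112 + R(6))*94) = sqrt(1/(-29197 - 25505) + (112 + 4)*94) = sqrt(1/(-54702) + 116*94) = sqrt(-1/54702 + 10904) = sqrt(596470607/54702) = sqrt(3625348349346)/18234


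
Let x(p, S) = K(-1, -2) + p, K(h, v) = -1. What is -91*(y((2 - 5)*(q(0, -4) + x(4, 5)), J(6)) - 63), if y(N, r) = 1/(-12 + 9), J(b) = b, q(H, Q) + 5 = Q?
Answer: 17290/3 ≈ 5763.3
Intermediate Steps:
q(H, Q) = -5 + Q
x(p, S) = -1 + p
y(N, r) = -⅓ (y(N, r) = 1/(-3) = -⅓)
-91*(y((2 - 5)*(q(0, -4) + x(4, 5)), J(6)) - 63) = -91*(-⅓ - 63) = -91*(-190/3) = 17290/3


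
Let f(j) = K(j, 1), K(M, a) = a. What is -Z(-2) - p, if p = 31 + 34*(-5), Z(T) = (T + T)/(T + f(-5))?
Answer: 135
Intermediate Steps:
f(j) = 1
Z(T) = 2*T/(1 + T) (Z(T) = (T + T)/(T + 1) = (2*T)/(1 + T) = 2*T/(1 + T))
p = -139 (p = 31 - 170 = -139)
-Z(-2) - p = -2*(-2)/(1 - 2) - 1*(-139) = -2*(-2)/(-1) + 139 = -2*(-2)*(-1) + 139 = -1*4 + 139 = -4 + 139 = 135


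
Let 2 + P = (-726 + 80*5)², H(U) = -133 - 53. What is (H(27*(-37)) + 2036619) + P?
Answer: 2142707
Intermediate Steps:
H(U) = -186
P = 106274 (P = -2 + (-726 + 80*5)² = -2 + (-726 + 400)² = -2 + (-326)² = -2 + 106276 = 106274)
(H(27*(-37)) + 2036619) + P = (-186 + 2036619) + 106274 = 2036433 + 106274 = 2142707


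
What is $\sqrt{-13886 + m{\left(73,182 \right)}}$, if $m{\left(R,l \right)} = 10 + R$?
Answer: $i \sqrt{13803} \approx 117.49 i$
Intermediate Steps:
$\sqrt{-13886 + m{\left(73,182 \right)}} = \sqrt{-13886 + \left(10 + 73\right)} = \sqrt{-13886 + 83} = \sqrt{-13803} = i \sqrt{13803}$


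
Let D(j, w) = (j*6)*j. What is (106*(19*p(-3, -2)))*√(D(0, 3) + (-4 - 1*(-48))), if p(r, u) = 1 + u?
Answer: -4028*√11 ≈ -13359.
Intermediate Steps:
D(j, w) = 6*j² (D(j, w) = (6*j)*j = 6*j²)
(106*(19*p(-3, -2)))*√(D(0, 3) + (-4 - 1*(-48))) = (106*(19*(1 - 2)))*√(6*0² + (-4 - 1*(-48))) = (106*(19*(-1)))*√(6*0 + (-4 + 48)) = (106*(-19))*√(0 + 44) = -4028*√11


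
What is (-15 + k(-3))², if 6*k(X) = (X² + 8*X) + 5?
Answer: 2500/9 ≈ 277.78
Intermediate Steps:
k(X) = ⅚ + X²/6 + 4*X/3 (k(X) = ((X² + 8*X) + 5)/6 = (5 + X² + 8*X)/6 = ⅚ + X²/6 + 4*X/3)
(-15 + k(-3))² = (-15 + (⅚ + (⅙)*(-3)² + (4/3)*(-3)))² = (-15 + (⅚ + (⅙)*9 - 4))² = (-15 + (⅚ + 3/2 - 4))² = (-15 - 5/3)² = (-50/3)² = 2500/9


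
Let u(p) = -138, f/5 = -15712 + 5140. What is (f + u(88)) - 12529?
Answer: -65527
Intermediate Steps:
f = -52860 (f = 5*(-15712 + 5140) = 5*(-10572) = -52860)
(f + u(88)) - 12529 = (-52860 - 138) - 12529 = -52998 - 12529 = -65527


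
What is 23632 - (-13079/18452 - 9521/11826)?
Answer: 2578574144105/109106676 ≈ 23634.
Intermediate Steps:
23632 - (-13079/18452 - 9521/11826) = 23632 - 1*(-165176873/109106676) = 23632 + 165176873/109106676 = 2578574144105/109106676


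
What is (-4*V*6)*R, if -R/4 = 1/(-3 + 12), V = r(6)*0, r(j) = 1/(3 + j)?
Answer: 0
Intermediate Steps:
V = 0 (V = 0/(3 + 6) = 0/9 = (⅑)*0 = 0)
R = -4/9 (R = -4/(-3 + 12) = -4/9 ≈ -0.44444)
(-4*V*6)*R = (-4*0*6)*(-4/9) = (0*6)*(-4/9) = 0*(-4/9) = 0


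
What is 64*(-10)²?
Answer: 6400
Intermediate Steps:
64*(-10)² = 64*100 = 6400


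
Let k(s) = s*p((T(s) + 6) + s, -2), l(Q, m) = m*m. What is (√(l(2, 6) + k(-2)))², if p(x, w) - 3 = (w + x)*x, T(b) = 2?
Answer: -18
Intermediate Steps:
l(Q, m) = m²
p(x, w) = 3 + x*(w + x) (p(x, w) = 3 + (w + x)*x = 3 + x*(w + x))
k(s) = s*(-13 + (8 + s)² - 2*s) (k(s) = s*(3 + ((2 + 6) + s)² - 2*((2 + 6) + s)) = s*(3 + (8 + s)² - 2*(8 + s)) = s*(3 + (8 + s)² + (-16 - 2*s)) = s*(-13 + (8 + s)² - 2*s))
(√(l(2, 6) + k(-2)))² = (√(6² - 2*(51 + (-2)² + 14*(-2))))² = (√(36 - 2*(51 + 4 - 28)))² = (√(36 - 2*27))² = (√(36 - 54))² = (√(-18))² = (3*I*√2)² = -18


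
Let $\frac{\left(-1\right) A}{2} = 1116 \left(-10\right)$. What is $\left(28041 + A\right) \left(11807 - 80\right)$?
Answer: $590583447$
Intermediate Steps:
$A = 22320$ ($A = - 2 \cdot 1116 \left(-10\right) = \left(-2\right) \left(-11160\right) = 22320$)
$\left(28041 + A\right) \left(11807 - 80\right) = \left(28041 + 22320\right) \left(11807 - 80\right) = 50361 \cdot 11727 = 590583447$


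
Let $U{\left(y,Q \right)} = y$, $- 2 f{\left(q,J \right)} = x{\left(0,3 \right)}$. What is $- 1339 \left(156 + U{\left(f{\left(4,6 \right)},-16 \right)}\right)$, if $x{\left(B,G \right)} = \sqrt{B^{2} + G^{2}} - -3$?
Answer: $-204867$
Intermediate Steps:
$x{\left(B,G \right)} = 3 + \sqrt{B^{2} + G^{2}}$ ($x{\left(B,G \right)} = \sqrt{B^{2} + G^{2}} + 3 = 3 + \sqrt{B^{2} + G^{2}}$)
$f{\left(q,J \right)} = -3$ ($f{\left(q,J \right)} = - \frac{3 + \sqrt{0^{2} + 3^{2}}}{2} = - \frac{3 + \sqrt{0 + 9}}{2} = - \frac{3 + \sqrt{9}}{2} = - \frac{3 + 3}{2} = \left(- \frac{1}{2}\right) 6 = -3$)
$- 1339 \left(156 + U{\left(f{\left(4,6 \right)},-16 \right)}\right) = - 1339 \left(156 - 3\right) = \left(-1339\right) 153 = -204867$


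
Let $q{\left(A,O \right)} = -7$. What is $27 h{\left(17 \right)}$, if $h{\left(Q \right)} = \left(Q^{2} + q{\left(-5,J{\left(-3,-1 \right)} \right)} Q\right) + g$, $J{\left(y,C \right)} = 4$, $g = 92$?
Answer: $7074$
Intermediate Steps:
$h{\left(Q \right)} = 92 + Q^{2} - 7 Q$ ($h{\left(Q \right)} = \left(Q^{2} - 7 Q\right) + 92 = 92 + Q^{2} - 7 Q$)
$27 h{\left(17 \right)} = 27 \left(92 + 17^{2} - 119\right) = 27 \left(92 + 289 - 119\right) = 27 \cdot 262 = 7074$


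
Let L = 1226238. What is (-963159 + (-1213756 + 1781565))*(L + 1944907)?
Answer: -1253712175750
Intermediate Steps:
(-963159 + (-1213756 + 1781565))*(L + 1944907) = (-963159 + (-1213756 + 1781565))*(1226238 + 1944907) = (-963159 + 567809)*3171145 = -395350*3171145 = -1253712175750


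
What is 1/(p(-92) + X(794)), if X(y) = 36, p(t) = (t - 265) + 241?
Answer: -1/80 ≈ -0.012500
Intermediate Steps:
p(t) = -24 + t (p(t) = (-265 + t) + 241 = -24 + t)
1/(p(-92) + X(794)) = 1/((-24 - 92) + 36) = 1/(-116 + 36) = 1/(-80) = -1/80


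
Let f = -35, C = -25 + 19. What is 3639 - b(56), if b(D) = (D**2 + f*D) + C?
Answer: 2469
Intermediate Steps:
C = -6
b(D) = -6 + D**2 - 35*D (b(D) = (D**2 - 35*D) - 6 = -6 + D**2 - 35*D)
3639 - b(56) = 3639 - (-6 + 56**2 - 35*56) = 3639 - (-6 + 3136 - 1960) = 3639 - 1*1170 = 3639 - 1170 = 2469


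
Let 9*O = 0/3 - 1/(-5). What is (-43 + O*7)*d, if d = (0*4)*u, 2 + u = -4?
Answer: 0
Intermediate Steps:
u = -6 (u = -2 - 4 = -6)
O = 1/45 (O = (0/3 - 1/(-5))/9 = (0*(⅓) - 1*(-⅕))/9 = (0 + ⅕)/9 = (⅑)*(⅕) = 1/45 ≈ 0.022222)
d = 0 (d = (0*4)*(-6) = 0*(-6) = 0)
(-43 + O*7)*d = (-43 + (1/45)*7)*0 = (-43 + 7/45)*0 = -1928/45*0 = 0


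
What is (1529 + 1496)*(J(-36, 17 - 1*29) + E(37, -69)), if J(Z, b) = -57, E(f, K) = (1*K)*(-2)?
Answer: 245025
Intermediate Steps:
E(f, K) = -2*K (E(f, K) = K*(-2) = -2*K)
(1529 + 1496)*(J(-36, 17 - 1*29) + E(37, -69)) = (1529 + 1496)*(-57 - 2*(-69)) = 3025*(-57 + 138) = 3025*81 = 245025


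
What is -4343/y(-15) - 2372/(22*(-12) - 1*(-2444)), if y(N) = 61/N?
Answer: 35467852/33245 ≈ 1066.9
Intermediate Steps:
-4343/y(-15) - 2372/(22*(-12) - 1*(-2444)) = -4343/(61/(-15)) - 2372/(22*(-12) - 1*(-2444)) = -4343/(61*(-1/15)) - 2372/(-264 + 2444) = -4343/(-61/15) - 2372/2180 = -4343*(-15/61) - 2372*1/2180 = 65145/61 - 593/545 = 35467852/33245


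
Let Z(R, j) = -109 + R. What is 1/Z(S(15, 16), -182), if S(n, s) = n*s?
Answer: 1/131 ≈ 0.0076336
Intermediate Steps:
1/Z(S(15, 16), -182) = 1/(-109 + 15*16) = 1/(-109 + 240) = 1/131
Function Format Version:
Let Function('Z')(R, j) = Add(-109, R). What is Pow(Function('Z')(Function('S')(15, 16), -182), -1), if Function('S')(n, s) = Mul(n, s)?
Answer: Rational(1, 131) ≈ 0.0076336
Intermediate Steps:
Pow(Function('Z')(Function('S')(15, 16), -182), -1) = Pow(Add(-109, Mul(15, 16)), -1) = Pow(Add(-109, 240), -1) = Pow(131, -1) = Rational(1, 131)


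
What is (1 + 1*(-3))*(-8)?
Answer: 16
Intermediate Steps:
(1 + 1*(-3))*(-8) = (1 - 3)*(-8) = -2*(-8) = 16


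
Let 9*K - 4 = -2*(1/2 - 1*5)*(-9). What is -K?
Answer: 77/9 ≈ 8.5556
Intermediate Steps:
K = -77/9 (K = 4/9 + (-2*(1/2 - 1*5)*(-9))/9 = 4/9 + (-2*(½ - 5)*(-9))/9 = 4/9 + (-2*(-9/2)*(-9))/9 = 4/9 + (9*(-9))/9 = 4/9 + (⅑)*(-81) = 4/9 - 9 = -77/9 ≈ -8.5556)
-K = -1*(-77/9) = 77/9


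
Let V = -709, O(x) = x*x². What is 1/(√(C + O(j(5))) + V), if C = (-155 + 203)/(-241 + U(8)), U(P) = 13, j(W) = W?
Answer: -13471/9548568 - √45049/9548568 ≈ -0.0014330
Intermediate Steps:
O(x) = x³
C = -4/19 (C = (-155 + 203)/(-241 + 13) = 48/(-228) = 48*(-1/228) = -4/19 ≈ -0.21053)
1/(√(C + O(j(5))) + V) = 1/(√(-4/19 + 5³) - 709) = 1/(√(-4/19 + 125) - 709) = 1/(√(2371/19) - 709) = 1/(√45049/19 - 709) = 1/(-709 + √45049/19)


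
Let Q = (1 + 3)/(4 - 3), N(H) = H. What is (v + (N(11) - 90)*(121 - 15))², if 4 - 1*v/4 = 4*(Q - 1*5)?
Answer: 69588964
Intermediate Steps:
Q = 4 (Q = 4/1 = 4*1 = 4)
v = 32 (v = 16 - 16*(4 - 1*5) = 16 - 16*(4 - 5) = 16 - 16*(-1) = 16 - 4*(-4) = 16 + 16 = 32)
(v + (N(11) - 90)*(121 - 15))² = (32 + (11 - 90)*(121 - 15))² = (32 - 79*106)² = (32 - 8374)² = (-8342)² = 69588964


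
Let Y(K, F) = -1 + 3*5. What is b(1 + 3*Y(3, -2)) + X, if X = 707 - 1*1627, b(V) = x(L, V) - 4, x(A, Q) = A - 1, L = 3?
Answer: -922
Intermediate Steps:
Y(K, F) = 14 (Y(K, F) = -1 + 15 = 14)
x(A, Q) = -1 + A
b(V) = -2 (b(V) = (-1 + 3) - 4 = 2 - 4 = -2)
X = -920 (X = 707 - 1627 = -920)
b(1 + 3*Y(3, -2)) + X = -2 - 920 = -922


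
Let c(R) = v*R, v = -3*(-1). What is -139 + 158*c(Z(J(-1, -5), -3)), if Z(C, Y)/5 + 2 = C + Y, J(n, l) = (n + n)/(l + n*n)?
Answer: -10804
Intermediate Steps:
J(n, l) = 2*n/(l + n²) (J(n, l) = (2*n)/(l + n²) = 2*n/(l + n²))
v = 3
Z(C, Y) = -10 + 5*C + 5*Y (Z(C, Y) = -10 + 5*(C + Y) = -10 + (5*C + 5*Y) = -10 + 5*C + 5*Y)
c(R) = 3*R
-139 + 158*c(Z(J(-1, -5), -3)) = -139 + 158*(3*(-10 + 5*(2*(-1)/(-5 + (-1)²)) + 5*(-3))) = -139 + 158*(3*(-10 + 5*(2*(-1)/(-5 + 1)) - 15)) = -139 + 158*(3*(-10 + 5*(2*(-1)/(-4)) - 15)) = -139 + 158*(3*(-10 + 5*(2*(-1)*(-¼)) - 15)) = -139 + 158*(3*(-10 + 5*(½) - 15)) = -139 + 158*(3*(-10 + 5/2 - 15)) = -139 + 158*(3*(-45/2)) = -139 + 158*(-135/2) = -139 - 10665 = -10804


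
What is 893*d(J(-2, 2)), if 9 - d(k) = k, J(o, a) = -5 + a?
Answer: 10716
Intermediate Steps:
d(k) = 9 - k
893*d(J(-2, 2)) = 893*(9 - (-5 + 2)) = 893*(9 - 1*(-3)) = 893*(9 + 3) = 893*12 = 10716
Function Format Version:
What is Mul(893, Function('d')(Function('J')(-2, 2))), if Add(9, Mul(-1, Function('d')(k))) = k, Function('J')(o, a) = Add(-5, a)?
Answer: 10716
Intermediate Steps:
Function('d')(k) = Add(9, Mul(-1, k))
Mul(893, Function('d')(Function('J')(-2, 2))) = Mul(893, Add(9, Mul(-1, Add(-5, 2)))) = Mul(893, Add(9, Mul(-1, -3))) = Mul(893, Add(9, 3)) = Mul(893, 12) = 10716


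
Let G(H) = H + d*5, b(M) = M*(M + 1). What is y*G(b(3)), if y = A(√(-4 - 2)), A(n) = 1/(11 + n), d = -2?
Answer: 22/127 - 2*I*√6/127 ≈ 0.17323 - 0.038575*I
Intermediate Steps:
b(M) = M*(1 + M)
G(H) = -10 + H (G(H) = H - 2*5 = H - 10 = -10 + H)
y = 1/(11 + I*√6) (y = 1/(11 + √(-4 - 2)) = 1/(11 + √(-6)) = 1/(11 + I*√6) ≈ 0.086614 - 0.019287*I)
y*G(b(3)) = (11/127 - I*√6/127)*(-10 + 3*(1 + 3)) = (11/127 - I*√6/127)*(-10 + 3*4) = (11/127 - I*√6/127)*(-10 + 12) = (11/127 - I*√6/127)*2 = 22/127 - 2*I*√6/127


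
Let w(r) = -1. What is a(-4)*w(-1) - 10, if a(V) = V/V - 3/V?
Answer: -47/4 ≈ -11.750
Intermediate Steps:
a(V) = 1 - 3/V
a(-4)*w(-1) - 10 = ((-3 - 4)/(-4))*(-1) - 10 = -1/4*(-7)*(-1) - 10 = (7/4)*(-1) - 10 = -7/4 - 10 = -47/4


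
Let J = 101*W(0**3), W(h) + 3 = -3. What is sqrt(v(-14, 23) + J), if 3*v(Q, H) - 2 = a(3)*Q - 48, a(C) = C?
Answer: I*sqrt(5718)/3 ≈ 25.206*I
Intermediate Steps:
W(h) = -6 (W(h) = -3 - 3 = -6)
J = -606 (J = 101*(-6) = -606)
v(Q, H) = -46/3 + Q (v(Q, H) = 2/3 + (3*Q - 48)/3 = 2/3 + (-48 + 3*Q)/3 = 2/3 + (-16 + Q) = -46/3 + Q)
sqrt(v(-14, 23) + J) = sqrt((-46/3 - 14) - 606) = sqrt(-88/3 - 606) = sqrt(-1906/3) = I*sqrt(5718)/3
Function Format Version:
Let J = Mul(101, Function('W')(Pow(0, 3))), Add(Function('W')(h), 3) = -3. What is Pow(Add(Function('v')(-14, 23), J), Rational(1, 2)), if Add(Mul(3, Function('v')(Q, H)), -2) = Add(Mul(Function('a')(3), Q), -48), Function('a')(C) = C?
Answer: Mul(Rational(1, 3), I, Pow(5718, Rational(1, 2))) ≈ Mul(25.206, I)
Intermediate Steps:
Function('W')(h) = -6 (Function('W')(h) = Add(-3, -3) = -6)
J = -606 (J = Mul(101, -6) = -606)
Function('v')(Q, H) = Add(Rational(-46, 3), Q) (Function('v')(Q, H) = Add(Rational(2, 3), Mul(Rational(1, 3), Add(Mul(3, Q), -48))) = Add(Rational(2, 3), Mul(Rational(1, 3), Add(-48, Mul(3, Q)))) = Add(Rational(2, 3), Add(-16, Q)) = Add(Rational(-46, 3), Q))
Pow(Add(Function('v')(-14, 23), J), Rational(1, 2)) = Pow(Add(Add(Rational(-46, 3), -14), -606), Rational(1, 2)) = Pow(Add(Rational(-88, 3), -606), Rational(1, 2)) = Pow(Rational(-1906, 3), Rational(1, 2)) = Mul(Rational(1, 3), I, Pow(5718, Rational(1, 2)))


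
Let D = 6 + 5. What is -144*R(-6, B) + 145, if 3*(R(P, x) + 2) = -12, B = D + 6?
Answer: 1009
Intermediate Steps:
D = 11
B = 17 (B = 11 + 6 = 17)
R(P, x) = -6 (R(P, x) = -2 + (⅓)*(-12) = -2 - 4 = -6)
-144*R(-6, B) + 145 = -144*(-6) + 145 = 864 + 145 = 1009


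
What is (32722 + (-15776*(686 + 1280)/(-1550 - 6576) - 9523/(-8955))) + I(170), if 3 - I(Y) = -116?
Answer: 78459027962/2140245 ≈ 36659.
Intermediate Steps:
I(Y) = 119 (I(Y) = 3 - 1*(-116) = 3 + 116 = 119)
(32722 + (-15776*(686 + 1280)/(-1550 - 6576) - 9523/(-8955))) + I(170) = (32722 + (-15776*(686 + 1280)/(-1550 - 6576) - 9523/(-8955))) + 119 = (32722 + (-15776/((-8126/1966)) - 9523*(-1/8955))) + 119 = (32722 + (-15776/((-8126*1/1966)) + 9523/8955)) + 119 = (32722 + (-15776/(-4063/983) + 9523/8955)) + 119 = (32722 + (-15776*(-983/4063) + 9523/8955)) + 119 = (32722 + (912224/239 + 9523/8955)) + 119 = (32722 + 8171241917/2140245) + 119 = 78204338807/2140245 + 119 = 78459027962/2140245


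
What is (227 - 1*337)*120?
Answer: -13200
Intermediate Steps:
(227 - 1*337)*120 = (227 - 337)*120 = -110*120 = -13200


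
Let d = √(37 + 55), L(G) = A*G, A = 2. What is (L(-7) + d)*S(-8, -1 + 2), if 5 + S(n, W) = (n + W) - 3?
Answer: 210 - 30*√23 ≈ 66.125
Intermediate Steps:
S(n, W) = -8 + W + n (S(n, W) = -5 + ((n + W) - 3) = -5 + ((W + n) - 3) = -5 + (-3 + W + n) = -8 + W + n)
L(G) = 2*G
d = 2*√23 (d = √92 = 2*√23 ≈ 9.5917)
(L(-7) + d)*S(-8, -1 + 2) = (2*(-7) + 2*√23)*(-8 + (-1 + 2) - 8) = (-14 + 2*√23)*(-8 + 1 - 8) = (-14 + 2*√23)*(-15) = 210 - 30*√23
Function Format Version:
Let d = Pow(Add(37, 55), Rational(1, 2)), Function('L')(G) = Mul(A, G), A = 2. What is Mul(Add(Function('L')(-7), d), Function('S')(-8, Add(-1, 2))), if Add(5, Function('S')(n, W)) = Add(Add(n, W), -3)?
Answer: Add(210, Mul(-30, Pow(23, Rational(1, 2)))) ≈ 66.125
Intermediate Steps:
Function('S')(n, W) = Add(-8, W, n) (Function('S')(n, W) = Add(-5, Add(Add(n, W), -3)) = Add(-5, Add(Add(W, n), -3)) = Add(-5, Add(-3, W, n)) = Add(-8, W, n))
Function('L')(G) = Mul(2, G)
d = Mul(2, Pow(23, Rational(1, 2))) (d = Pow(92, Rational(1, 2)) = Mul(2, Pow(23, Rational(1, 2))) ≈ 9.5917)
Mul(Add(Function('L')(-7), d), Function('S')(-8, Add(-1, 2))) = Mul(Add(Mul(2, -7), Mul(2, Pow(23, Rational(1, 2)))), Add(-8, Add(-1, 2), -8)) = Mul(Add(-14, Mul(2, Pow(23, Rational(1, 2)))), Add(-8, 1, -8)) = Mul(Add(-14, Mul(2, Pow(23, Rational(1, 2)))), -15) = Add(210, Mul(-30, Pow(23, Rational(1, 2))))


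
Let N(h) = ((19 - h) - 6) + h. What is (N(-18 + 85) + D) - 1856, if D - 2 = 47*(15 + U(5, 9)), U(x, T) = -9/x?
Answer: -6103/5 ≈ -1220.6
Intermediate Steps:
N(h) = 13 (N(h) = (13 - h) + h = 13)
D = 3112/5 (D = 2 + 47*(15 - 9/5) = 2 + 47*(66/5) = 2 + 3102/5 = 3112/5 ≈ 622.40)
(N(-18 + 85) + D) - 1856 = (13 + 3112/5) - 1856 = 3177/5 - 1856 = -6103/5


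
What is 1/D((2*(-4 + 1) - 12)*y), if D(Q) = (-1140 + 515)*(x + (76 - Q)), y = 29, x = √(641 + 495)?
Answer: -299/111396250 + √71/55698125 ≈ -2.5328e-6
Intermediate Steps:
x = 4*√71 (x = √1136 = 4*√71 ≈ 33.705)
D(Q) = -47500 - 2500*√71 + 625*Q (D(Q) = (-1140 + 515)*(4*√71 + (76 - Q)) = -625*(76 - Q + 4*√71) = -47500 - 2500*√71 + 625*Q)
1/D((2*(-4 + 1) - 12)*y) = 1/(-47500 - 2500*√71 + 625*((2*(-4 + 1) - 12)*29)) = 1/(-47500 - 2500*√71 + 625*((2*(-3) - 12)*29)) = 1/(-47500 - 2500*√71 + 625*((-6 - 12)*29)) = 1/(-47500 - 2500*√71 + 625*(-18*29)) = 1/(-47500 - 2500*√71 + 625*(-522)) = 1/(-47500 - 2500*√71 - 326250) = 1/(-373750 - 2500*√71)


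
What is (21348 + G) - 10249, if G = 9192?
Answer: 20291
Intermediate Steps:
(21348 + G) - 10249 = (21348 + 9192) - 10249 = 30540 - 10249 = 20291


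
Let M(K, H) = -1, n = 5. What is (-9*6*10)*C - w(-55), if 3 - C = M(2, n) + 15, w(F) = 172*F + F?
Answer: 15455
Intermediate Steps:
w(F) = 173*F
C = -11 (C = 3 - (-1 + 15) = 3 - 1*14 = 3 - 14 = -11)
(-9*6*10)*C - w(-55) = (-9*6*10)*(-11) - 173*(-55) = -54*10*(-11) - 1*(-9515) = -540*(-11) + 9515 = 5940 + 9515 = 15455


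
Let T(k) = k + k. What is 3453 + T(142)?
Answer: 3737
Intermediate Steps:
T(k) = 2*k
3453 + T(142) = 3453 + 2*142 = 3453 + 284 = 3737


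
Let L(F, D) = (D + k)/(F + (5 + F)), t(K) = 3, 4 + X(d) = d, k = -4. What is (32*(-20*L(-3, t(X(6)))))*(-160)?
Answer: 102400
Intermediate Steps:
X(d) = -4 + d
L(F, D) = (-4 + D)/(5 + 2*F) (L(F, D) = (D - 4)/(F + (5 + F)) = (-4 + D)/(5 + 2*F))
(32*(-20*L(-3, t(X(6)))))*(-160) = (32*(-20*(-4 + 3)/(5 + 2*(-3))))*(-160) = (32*(-20*(-1)/(5 - 6)))*(-160) = (32*(-20*(-1)/(-1)))*(-160) = (32*(-(-20)*(-1)))*(-160) = (32*(-20*1))*(-160) = (32*(-20))*(-160) = -640*(-160) = 102400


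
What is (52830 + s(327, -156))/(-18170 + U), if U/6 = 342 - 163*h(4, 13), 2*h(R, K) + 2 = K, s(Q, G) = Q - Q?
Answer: -52830/21497 ≈ -2.4576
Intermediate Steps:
s(Q, G) = 0
h(R, K) = -1 + K/2
U = -3327 (U = 6*(342 - 163*(-1 + (1/2)*13)) = 6*(342 - 163*(-1 + 13/2)) = 6*(342 - 163*11/2) = 6*(342 - 1793/2) = 6*(-1109/2) = -3327)
(52830 + s(327, -156))/(-18170 + U) = (52830 + 0)/(-18170 - 3327) = 52830/(-21497) = 52830*(-1/21497) = -52830/21497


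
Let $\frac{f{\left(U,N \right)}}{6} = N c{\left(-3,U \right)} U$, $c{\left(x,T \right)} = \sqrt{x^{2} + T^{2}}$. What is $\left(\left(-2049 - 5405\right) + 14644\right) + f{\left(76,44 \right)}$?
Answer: $7190 + 20064 \sqrt{5785} \approx 1.5332 \cdot 10^{6}$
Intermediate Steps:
$c{\left(x,T \right)} = \sqrt{T^{2} + x^{2}}$
$f{\left(U,N \right)} = 6 N U \sqrt{9 + U^{2}}$ ($f{\left(U,N \right)} = 6 N \sqrt{U^{2} + \left(-3\right)^{2}} U = 6 N \sqrt{U^{2} + 9} U = 6 N \sqrt{9 + U^{2}} U = 6 N U \sqrt{9 + U^{2}}$)
$\left(\left(-2049 - 5405\right) + 14644\right) + f{\left(76,44 \right)} = \left(\left(-2049 - 5405\right) + 14644\right) + 6 \cdot 44 \cdot 76 \sqrt{9 + 76^{2}} = \left(-7454 + 14644\right) + 6 \cdot 44 \cdot 76 \sqrt{9 + 5776} = 7190 + 6 \cdot 44 \cdot 76 \sqrt{5785} = 7190 + 20064 \sqrt{5785}$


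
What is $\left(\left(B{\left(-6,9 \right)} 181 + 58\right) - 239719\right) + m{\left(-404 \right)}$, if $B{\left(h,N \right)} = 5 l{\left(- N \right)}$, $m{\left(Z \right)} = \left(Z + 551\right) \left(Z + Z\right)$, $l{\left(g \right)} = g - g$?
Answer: $-358437$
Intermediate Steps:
$l{\left(g \right)} = 0$
$m{\left(Z \right)} = 2 Z \left(551 + Z\right)$ ($m{\left(Z \right)} = \left(551 + Z\right) 2 Z = 2 Z \left(551 + Z\right)$)
$B{\left(h,N \right)} = 0$ ($B{\left(h,N \right)} = 5 \cdot 0 = 0$)
$\left(\left(B{\left(-6,9 \right)} 181 + 58\right) - 239719\right) + m{\left(-404 \right)} = \left(\left(0 \cdot 181 + 58\right) - 239719\right) + 2 \left(-404\right) \left(551 - 404\right) = \left(\left(0 + 58\right) - 239719\right) + 2 \left(-404\right) 147 = \left(58 - 239719\right) - 118776 = -239661 - 118776 = -358437$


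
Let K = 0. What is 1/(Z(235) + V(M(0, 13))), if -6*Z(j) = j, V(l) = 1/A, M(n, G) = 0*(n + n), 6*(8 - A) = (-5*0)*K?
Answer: -24/937 ≈ -0.025614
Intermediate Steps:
A = 8 (A = 8 - (-5*0)*0/6 = 8 - 0*0 = 8 - ⅙*0 = 8 + 0 = 8)
M(n, G) = 0 (M(n, G) = 0*(2*n) = 0)
V(l) = ⅛ (V(l) = 1/8 = ⅛)
Z(j) = -j/6
1/(Z(235) + V(M(0, 13))) = 1/(-⅙*235 + ⅛) = 1/(-235/6 + ⅛) = 1/(-937/24) = -24/937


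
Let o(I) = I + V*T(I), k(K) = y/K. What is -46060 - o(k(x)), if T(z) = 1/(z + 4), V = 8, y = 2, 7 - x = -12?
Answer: -34131982/741 ≈ -46062.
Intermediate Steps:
x = 19 (x = 7 - 1*(-12) = 7 + 12 = 19)
T(z) = 1/(4 + z)
k(K) = 2/K
o(I) = I + 8/(4 + I)
-46060 - o(k(x)) = -46060 - (8 + (2/19)*(4 + 2/19))/(4 + 2/19) = -46060 - (8 + (2*(1/19))*(4 + 2*(1/19)))/(4 + 2*(1/19)) = -46060 - (8 + 2*(4 + 2/19)/19)/(4 + 2/19) = -46060 - (8 + (2/19)*(78/19))/78/19 = -46060 - 19*(8 + 156/361)/78 = -46060 - 19*3044/(78*361) = -46060 - 1*1522/741 = -46060 - 1522/741 = -34131982/741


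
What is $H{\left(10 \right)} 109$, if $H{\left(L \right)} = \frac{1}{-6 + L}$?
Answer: $\frac{109}{4} \approx 27.25$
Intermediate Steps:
$H{\left(10 \right)} 109 = \frac{1}{-6 + 10} \cdot 109 = \frac{1}{4} \cdot 109 = \frac{109}{4}$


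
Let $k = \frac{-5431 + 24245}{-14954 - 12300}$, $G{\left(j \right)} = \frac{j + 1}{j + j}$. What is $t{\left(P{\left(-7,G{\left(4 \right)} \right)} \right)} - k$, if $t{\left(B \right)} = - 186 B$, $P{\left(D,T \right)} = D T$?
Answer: $\frac{44393513}{54508} \approx 814.44$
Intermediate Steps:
$G{\left(j \right)} = \frac{1 + j}{2 j}$
$k = - \frac{9407}{13627}$ ($k = \frac{18814}{-27254} = 18814 \left(- \frac{1}{27254}\right) = - \frac{9407}{13627} \approx -0.69032$)
$t{\left(P{\left(-7,G{\left(4 \right)} \right)} \right)} - k = - 186 \left(- 7 \frac{1 + 4}{2 \cdot 4}\right) - - \frac{9407}{13627} = - 186 \left(- 7 \cdot \frac{1}{2} \cdot \frac{1}{4} \cdot 5\right) + \frac{9407}{13627} = - 186 \left(\left(-7\right) \frac{5}{8}\right) + \frac{9407}{13627} = \left(-186\right) \left(- \frac{35}{8}\right) + \frac{9407}{13627} = \frac{3255}{4} + \frac{9407}{13627} = \frac{44393513}{54508}$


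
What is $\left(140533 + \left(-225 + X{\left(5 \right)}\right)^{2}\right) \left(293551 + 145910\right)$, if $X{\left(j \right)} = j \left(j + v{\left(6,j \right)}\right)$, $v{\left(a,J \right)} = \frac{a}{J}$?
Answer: $78298326909$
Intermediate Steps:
$X{\left(j \right)} = j \left(j + \frac{6}{j}\right)$
$\left(140533 + \left(-225 + X{\left(5 \right)}\right)^{2}\right) \left(293551 + 145910\right) = \left(140533 + \left(-225 + \left(6 + 5^{2}\right)\right)^{2}\right) \left(293551 + 145910\right) = \left(140533 + \left(-225 + \left(6 + 25\right)\right)^{2}\right) 439461 = \left(140533 + \left(-225 + 31\right)^{2}\right) 439461 = \left(140533 + \left(-194\right)^{2}\right) 439461 = \left(140533 + 37636\right) 439461 = 178169 \cdot 439461 = 78298326909$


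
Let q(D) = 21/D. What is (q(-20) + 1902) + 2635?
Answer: 90719/20 ≈ 4536.0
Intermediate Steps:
(q(-20) + 1902) + 2635 = (21/(-20) + 1902) + 2635 = (21*(-1/20) + 1902) + 2635 = (-21/20 + 1902) + 2635 = 38019/20 + 2635 = 90719/20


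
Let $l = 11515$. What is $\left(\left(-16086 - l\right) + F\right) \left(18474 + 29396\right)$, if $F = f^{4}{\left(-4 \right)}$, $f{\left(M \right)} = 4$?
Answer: $-1309005150$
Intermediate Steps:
$F = 256$ ($F = 4^{4} = 256$)
$\left(\left(-16086 - l\right) + F\right) \left(18474 + 29396\right) = \left(\left(-16086 - 11515\right) + 256\right) \left(18474 + 29396\right) = \left(\left(-16086 - 11515\right) + 256\right) 47870 = \left(-27601 + 256\right) 47870 = \left(-27345\right) 47870 = -1309005150$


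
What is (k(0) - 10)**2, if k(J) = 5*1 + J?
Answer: 25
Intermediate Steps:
k(J) = 5 + J
(k(0) - 10)**2 = ((5 + 0) - 10)**2 = (5 - 10)**2 = (-5)**2 = 25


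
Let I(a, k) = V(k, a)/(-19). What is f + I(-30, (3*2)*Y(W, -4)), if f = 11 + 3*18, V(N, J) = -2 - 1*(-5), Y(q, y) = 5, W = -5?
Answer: 1232/19 ≈ 64.842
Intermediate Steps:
V(N, J) = 3 (V(N, J) = -2 + 5 = 3)
I(a, k) = -3/19 (I(a, k) = 3/(-19) = 3*(-1/19) = -3/19)
f = 65 (f = 11 + 54 = 65)
f + I(-30, (3*2)*Y(W, -4)) = 65 - 3/19 = 1232/19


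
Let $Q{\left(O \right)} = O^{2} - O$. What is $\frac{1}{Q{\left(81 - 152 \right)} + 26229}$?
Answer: $\frac{1}{31341} \approx 3.1907 \cdot 10^{-5}$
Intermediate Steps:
$\frac{1}{Q{\left(81 - 152 \right)} + 26229} = \frac{1}{\left(81 - 152\right) \left(-1 + \left(81 - 152\right)\right) + 26229} = \frac{1}{- 71 \left(-1 - 71\right) + 26229} = \frac{1}{\left(-71\right) \left(-72\right) + 26229} = \frac{1}{5112 + 26229} = \frac{1}{31341}$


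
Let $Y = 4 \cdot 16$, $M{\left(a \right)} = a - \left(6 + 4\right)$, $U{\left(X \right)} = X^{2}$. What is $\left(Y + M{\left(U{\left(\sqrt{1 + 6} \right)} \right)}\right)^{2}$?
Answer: $3721$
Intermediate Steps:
$M{\left(a \right)} = -10 + a$ ($M{\left(a \right)} = a - 10 = -10 + a$)
$Y = 64$
$\left(Y + M{\left(U{\left(\sqrt{1 + 6} \right)} \right)}\right)^{2} = \left(64 - \left(10 - \left(\sqrt{1 + 6}\right)^{2}\right)\right)^{2} = \left(64 - \left(10 - \left(\sqrt{7}\right)^{2}\right)\right)^{2} = \left(64 + \left(-10 + 7\right)\right)^{2} = \left(64 - 3\right)^{2} = 61^{2} = 3721$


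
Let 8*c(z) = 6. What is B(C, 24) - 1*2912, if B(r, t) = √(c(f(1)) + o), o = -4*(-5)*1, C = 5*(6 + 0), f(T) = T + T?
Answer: -2912 + √83/2 ≈ -2907.4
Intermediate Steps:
f(T) = 2*T
c(z) = ¾ (c(z) = (⅛)*6 = ¾)
C = 30 (C = 5*6 = 30)
o = 20 (o = 20*1 = 20)
B(r, t) = √83/2 (B(r, t) = √(¾ + 20) = √(83/4) = √83/2)
B(C, 24) - 1*2912 = √83/2 - 1*2912 = √83/2 - 2912 = -2912 + √83/2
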